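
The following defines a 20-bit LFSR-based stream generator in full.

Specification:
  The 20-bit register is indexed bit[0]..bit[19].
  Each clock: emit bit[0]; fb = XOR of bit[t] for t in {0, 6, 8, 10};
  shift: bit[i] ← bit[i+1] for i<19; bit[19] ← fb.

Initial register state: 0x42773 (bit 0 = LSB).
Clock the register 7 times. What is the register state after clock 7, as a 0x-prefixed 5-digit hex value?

0x8084E

reg_0 = 0x42773
clock 1: out=1, reg = 0x213B9
clock 2: out=1, reg = 0x109DC
clock 3: out=0, reg = 0x084EE
clock 4: out=0, reg = 0x04277
clock 5: out=1, reg = 0x0213B
clock 6: out=1, reg = 0x0109D
clock 7: out=1, reg = 0x8084E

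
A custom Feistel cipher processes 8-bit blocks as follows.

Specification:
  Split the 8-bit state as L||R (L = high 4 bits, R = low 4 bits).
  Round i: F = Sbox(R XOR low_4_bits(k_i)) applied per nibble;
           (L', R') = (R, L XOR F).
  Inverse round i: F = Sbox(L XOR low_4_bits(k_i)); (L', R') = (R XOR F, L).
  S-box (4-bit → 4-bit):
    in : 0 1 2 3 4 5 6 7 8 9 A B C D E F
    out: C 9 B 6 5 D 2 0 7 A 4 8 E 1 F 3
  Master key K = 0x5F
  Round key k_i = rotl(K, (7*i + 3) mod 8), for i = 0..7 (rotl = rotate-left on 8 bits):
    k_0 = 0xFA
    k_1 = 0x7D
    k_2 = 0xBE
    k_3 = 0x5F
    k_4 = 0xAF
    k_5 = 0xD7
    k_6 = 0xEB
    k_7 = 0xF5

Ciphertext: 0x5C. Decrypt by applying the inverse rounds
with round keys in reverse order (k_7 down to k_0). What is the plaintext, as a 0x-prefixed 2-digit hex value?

0xE0

s_0 = ciphertext = 0x5C
s_1 = InvRound(s_0, k_7) = 0x05
s_2 = InvRound(s_1, k_6) = 0xD0
s_3 = InvRound(s_2, k_5) = 0x4D
s_4 = InvRound(s_3, k_4) = 0x54
s_5 = InvRound(s_4, k_3) = 0x05
s_6 = InvRound(s_5, k_2) = 0xA0
s_7 = InvRound(s_6, k_1) = 0x0A
s_8 = InvRound(s_7, k_0) = 0xE0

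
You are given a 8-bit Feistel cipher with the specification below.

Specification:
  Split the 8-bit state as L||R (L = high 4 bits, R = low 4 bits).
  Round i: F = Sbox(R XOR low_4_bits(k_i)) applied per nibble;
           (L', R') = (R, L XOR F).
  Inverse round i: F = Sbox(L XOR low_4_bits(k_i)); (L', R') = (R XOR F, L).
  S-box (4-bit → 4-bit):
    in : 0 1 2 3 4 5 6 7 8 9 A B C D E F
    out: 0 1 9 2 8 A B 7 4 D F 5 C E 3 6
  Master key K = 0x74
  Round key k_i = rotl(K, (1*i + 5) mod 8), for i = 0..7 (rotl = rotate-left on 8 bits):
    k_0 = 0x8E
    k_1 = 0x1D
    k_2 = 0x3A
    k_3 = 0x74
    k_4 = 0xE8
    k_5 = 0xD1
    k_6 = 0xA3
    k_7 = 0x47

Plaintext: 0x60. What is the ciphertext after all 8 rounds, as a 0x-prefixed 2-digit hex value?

s_0 = plaintext = 0x60
s_1 = Round(s_0, k_0) = 0x05
s_2 = Round(s_1, k_1) = 0x54
s_3 = Round(s_2, k_2) = 0x46
s_4 = Round(s_3, k_3) = 0x6D
s_5 = Round(s_4, k_4) = 0xDC
s_6 = Round(s_5, k_5) = 0xC3
s_7 = Round(s_6, k_6) = 0x3C
s_8 = Round(s_7, k_7) = 0xC6

0xC6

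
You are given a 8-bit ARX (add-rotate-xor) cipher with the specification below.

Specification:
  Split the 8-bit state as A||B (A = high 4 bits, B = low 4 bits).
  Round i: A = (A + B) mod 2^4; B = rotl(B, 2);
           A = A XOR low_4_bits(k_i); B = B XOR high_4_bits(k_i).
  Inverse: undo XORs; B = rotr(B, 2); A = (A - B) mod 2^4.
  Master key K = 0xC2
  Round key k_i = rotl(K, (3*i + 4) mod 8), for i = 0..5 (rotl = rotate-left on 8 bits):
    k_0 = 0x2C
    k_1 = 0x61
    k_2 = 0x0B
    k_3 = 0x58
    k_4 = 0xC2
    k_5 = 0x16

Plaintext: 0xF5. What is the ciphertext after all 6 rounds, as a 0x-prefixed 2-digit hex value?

0xDC

s_0 = plaintext = 0xF5
s_1 = Round(s_0, k_0) = 0x87
s_2 = Round(s_1, k_1) = 0xEB
s_3 = Round(s_2, k_2) = 0x2E
s_4 = Round(s_3, k_3) = 0x8E
s_5 = Round(s_4, k_4) = 0x47
s_6 = Round(s_5, k_5) = 0xDC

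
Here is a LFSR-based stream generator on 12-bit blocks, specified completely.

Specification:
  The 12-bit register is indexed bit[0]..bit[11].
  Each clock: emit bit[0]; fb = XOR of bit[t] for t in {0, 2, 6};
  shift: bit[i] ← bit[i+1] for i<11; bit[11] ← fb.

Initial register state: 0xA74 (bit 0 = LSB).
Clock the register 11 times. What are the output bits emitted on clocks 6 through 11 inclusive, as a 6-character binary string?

reg_0 = 0xA74
clock 1: out=0, reg = 0x53A
clock 2: out=0, reg = 0x29D
clock 3: out=1, reg = 0x14E
clock 4: out=0, reg = 0x0A7
clock 5: out=1, reg = 0x053
clock 6: out=1, reg = 0x029
clock 7: out=1, reg = 0x814
clock 8: out=0, reg = 0xC0A
clock 9: out=0, reg = 0x605
clock 10: out=1, reg = 0x302
clock 11: out=0, reg = 0x181

110010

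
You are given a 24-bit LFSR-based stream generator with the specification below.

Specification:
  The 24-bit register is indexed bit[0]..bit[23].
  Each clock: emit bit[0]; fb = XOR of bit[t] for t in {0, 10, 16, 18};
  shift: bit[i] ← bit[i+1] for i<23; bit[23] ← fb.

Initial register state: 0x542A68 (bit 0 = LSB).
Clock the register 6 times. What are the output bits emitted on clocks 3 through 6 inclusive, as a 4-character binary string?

reg_0 = 0x542A68
clock 1: out=0, reg = 0xAA1534
clock 2: out=0, reg = 0xD50A9A
clock 3: out=0, reg = 0x6A854D
clock 4: out=1, reg = 0x3542A6
clock 5: out=0, reg = 0x1AA153
clock 6: out=1, reg = 0x8D50A9

0101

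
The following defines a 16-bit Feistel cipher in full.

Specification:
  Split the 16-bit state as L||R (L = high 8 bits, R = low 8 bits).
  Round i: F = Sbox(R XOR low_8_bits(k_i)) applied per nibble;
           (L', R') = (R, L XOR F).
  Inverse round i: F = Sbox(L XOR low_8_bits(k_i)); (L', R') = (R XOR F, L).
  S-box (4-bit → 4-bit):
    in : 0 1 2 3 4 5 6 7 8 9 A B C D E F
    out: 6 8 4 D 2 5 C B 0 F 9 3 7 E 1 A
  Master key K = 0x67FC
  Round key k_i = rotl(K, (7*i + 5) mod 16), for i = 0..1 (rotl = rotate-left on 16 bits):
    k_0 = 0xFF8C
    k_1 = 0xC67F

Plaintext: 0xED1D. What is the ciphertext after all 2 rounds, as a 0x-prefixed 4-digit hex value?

s_0 = plaintext = 0xED1D
s_1 = Round(s_0, k_0) = 0x1D15
s_2 = Round(s_1, k_1) = 0x15D4

0x15D4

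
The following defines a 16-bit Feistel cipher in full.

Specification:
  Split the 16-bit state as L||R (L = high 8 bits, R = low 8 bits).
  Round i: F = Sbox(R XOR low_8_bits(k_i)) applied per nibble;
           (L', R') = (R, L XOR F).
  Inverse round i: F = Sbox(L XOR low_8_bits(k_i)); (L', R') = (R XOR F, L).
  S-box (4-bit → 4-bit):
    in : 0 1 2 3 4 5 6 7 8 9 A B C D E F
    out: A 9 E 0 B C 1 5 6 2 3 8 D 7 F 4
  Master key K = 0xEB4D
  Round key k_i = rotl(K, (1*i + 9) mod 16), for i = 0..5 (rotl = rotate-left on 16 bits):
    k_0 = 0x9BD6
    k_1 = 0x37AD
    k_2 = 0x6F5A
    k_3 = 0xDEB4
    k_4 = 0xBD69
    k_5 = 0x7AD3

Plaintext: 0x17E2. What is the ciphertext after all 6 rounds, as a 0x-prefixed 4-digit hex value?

0x1D8D

s_0 = plaintext = 0x17E2
s_1 = Round(s_0, k_0) = 0xE21C
s_2 = Round(s_1, k_1) = 0x1C6B
s_3 = Round(s_2, k_2) = 0x6B15
s_4 = Round(s_3, k_3) = 0x1552
s_5 = Round(s_4, k_4) = 0x521D
s_6 = Round(s_5, k_5) = 0x1D8D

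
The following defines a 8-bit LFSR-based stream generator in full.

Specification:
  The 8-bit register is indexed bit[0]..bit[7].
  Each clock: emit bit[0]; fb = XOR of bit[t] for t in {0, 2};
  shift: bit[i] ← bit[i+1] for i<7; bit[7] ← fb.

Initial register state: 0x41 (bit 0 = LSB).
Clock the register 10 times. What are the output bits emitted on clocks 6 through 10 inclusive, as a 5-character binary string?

reg_0 = 0x41
clock 1: out=1, reg = 0xA0
clock 2: out=0, reg = 0x50
clock 3: out=0, reg = 0x28
clock 4: out=0, reg = 0x14
clock 5: out=0, reg = 0x8A
clock 6: out=0, reg = 0x45
clock 7: out=1, reg = 0x22
clock 8: out=0, reg = 0x11
clock 9: out=1, reg = 0x88
clock 10: out=0, reg = 0x44

01010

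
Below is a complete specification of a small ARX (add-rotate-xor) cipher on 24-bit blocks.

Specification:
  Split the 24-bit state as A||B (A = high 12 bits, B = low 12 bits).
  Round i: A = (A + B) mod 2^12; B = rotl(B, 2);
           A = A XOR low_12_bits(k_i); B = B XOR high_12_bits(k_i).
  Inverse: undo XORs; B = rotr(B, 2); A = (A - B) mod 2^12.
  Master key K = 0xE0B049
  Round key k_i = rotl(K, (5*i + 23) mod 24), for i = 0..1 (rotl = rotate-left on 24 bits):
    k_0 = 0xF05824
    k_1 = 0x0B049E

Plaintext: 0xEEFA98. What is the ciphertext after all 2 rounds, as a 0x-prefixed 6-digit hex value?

0x39452D

s_0 = plaintext = 0xEEFA98
s_1 = Round(s_0, k_0) = 0x1A3567
s_2 = Round(s_1, k_1) = 0x39452D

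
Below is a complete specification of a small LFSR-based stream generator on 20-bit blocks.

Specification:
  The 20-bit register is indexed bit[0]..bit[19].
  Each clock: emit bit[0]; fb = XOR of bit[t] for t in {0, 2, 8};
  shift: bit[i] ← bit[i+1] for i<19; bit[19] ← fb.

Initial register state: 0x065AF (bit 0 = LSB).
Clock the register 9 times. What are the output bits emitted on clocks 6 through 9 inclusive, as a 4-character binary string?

1011

reg_0 = 0x065AF
clock 1: out=1, reg = 0x832D7
clock 2: out=1, reg = 0x4196B
clock 3: out=1, reg = 0x20CB5
clock 4: out=1, reg = 0x1065A
clock 5: out=0, reg = 0x0832D
clock 6: out=1, reg = 0x84196
clock 7: out=0, reg = 0x420CB
clock 8: out=1, reg = 0xA1065
clock 9: out=1, reg = 0x50832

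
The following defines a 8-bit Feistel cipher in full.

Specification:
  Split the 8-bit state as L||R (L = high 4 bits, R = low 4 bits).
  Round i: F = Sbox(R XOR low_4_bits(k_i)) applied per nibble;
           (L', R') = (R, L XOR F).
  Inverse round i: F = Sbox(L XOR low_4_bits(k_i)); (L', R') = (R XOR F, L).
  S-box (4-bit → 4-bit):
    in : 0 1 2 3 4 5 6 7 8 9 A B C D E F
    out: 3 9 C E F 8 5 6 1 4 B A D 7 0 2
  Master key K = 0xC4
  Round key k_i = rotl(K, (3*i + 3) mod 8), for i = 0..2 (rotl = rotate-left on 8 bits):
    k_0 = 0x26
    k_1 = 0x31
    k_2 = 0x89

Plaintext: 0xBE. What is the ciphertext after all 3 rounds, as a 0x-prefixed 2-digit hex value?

s_0 = plaintext = 0xBE
s_1 = Round(s_0, k_0) = 0xEA
s_2 = Round(s_1, k_1) = 0xA4
s_3 = Round(s_2, k_2) = 0x4D

0x4D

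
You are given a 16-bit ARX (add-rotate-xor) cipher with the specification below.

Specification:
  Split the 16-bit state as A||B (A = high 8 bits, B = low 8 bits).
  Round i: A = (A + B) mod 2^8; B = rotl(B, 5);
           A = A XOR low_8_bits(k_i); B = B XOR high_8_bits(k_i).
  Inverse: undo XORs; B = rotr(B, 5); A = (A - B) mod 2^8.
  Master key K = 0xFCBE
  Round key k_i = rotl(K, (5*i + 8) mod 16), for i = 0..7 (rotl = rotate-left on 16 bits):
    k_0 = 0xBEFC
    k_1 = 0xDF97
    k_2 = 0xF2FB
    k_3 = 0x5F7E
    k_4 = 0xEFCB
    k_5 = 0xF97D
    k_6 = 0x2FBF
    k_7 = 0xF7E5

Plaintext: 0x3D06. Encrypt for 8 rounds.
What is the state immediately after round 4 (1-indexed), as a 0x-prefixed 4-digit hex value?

0x4F41

s_0 = plaintext = 0x3D06
s_1 = Round(s_0, k_0) = 0xBF7E
s_2 = Round(s_1, k_1) = 0xAA10
s_3 = Round(s_2, k_2) = 0x41F0
s_4 = Round(s_3, k_3) = 0x4F41
s_5 = Round(s_4, k_4) = 0x5BC7
s_6 = Round(s_5, k_5) = 0x5F01
s_7 = Round(s_6, k_6) = 0xDF0F
s_8 = Round(s_7, k_7) = 0x0B16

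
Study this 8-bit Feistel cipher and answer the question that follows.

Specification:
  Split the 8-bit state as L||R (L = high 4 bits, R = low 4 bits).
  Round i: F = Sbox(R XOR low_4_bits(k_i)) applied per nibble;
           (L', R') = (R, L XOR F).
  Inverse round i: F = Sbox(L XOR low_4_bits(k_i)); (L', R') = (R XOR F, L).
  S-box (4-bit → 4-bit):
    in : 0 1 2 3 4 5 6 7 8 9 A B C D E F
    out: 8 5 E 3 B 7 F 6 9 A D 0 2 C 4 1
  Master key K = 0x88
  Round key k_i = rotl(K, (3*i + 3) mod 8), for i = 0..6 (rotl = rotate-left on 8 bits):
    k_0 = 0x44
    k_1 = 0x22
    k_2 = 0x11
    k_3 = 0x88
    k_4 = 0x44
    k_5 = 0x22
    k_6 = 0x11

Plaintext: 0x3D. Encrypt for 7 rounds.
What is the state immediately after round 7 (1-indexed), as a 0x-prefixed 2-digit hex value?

0x5D

s_0 = plaintext = 0x3D
s_1 = Round(s_0, k_0) = 0xD9
s_2 = Round(s_1, k_1) = 0x9D
s_3 = Round(s_2, k_2) = 0xDB
s_4 = Round(s_3, k_3) = 0xBE
s_5 = Round(s_4, k_4) = 0xE6
s_6 = Round(s_5, k_5) = 0x65
s_7 = Round(s_6, k_6) = 0x5D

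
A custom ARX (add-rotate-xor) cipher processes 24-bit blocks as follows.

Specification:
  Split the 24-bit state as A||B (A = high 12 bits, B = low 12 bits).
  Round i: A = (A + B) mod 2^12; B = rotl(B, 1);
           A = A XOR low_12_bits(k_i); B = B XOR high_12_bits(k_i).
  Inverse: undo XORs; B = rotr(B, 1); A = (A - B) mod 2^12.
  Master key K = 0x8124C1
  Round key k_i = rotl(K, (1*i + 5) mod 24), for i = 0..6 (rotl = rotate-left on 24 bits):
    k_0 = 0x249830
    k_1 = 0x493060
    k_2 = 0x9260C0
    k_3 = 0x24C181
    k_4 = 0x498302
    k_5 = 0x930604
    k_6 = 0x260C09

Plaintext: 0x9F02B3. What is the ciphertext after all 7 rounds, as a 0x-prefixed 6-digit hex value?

s_0 = plaintext = 0x9F02B3
s_1 = Round(s_0, k_0) = 0x49372F
s_2 = Round(s_1, k_1) = 0xBA2ACD
s_3 = Round(s_2, k_2) = 0x6AFCBD
s_4 = Round(s_3, k_3) = 0x2EDB37
s_5 = Round(s_4, k_4) = 0xD262F7
s_6 = Round(s_5, k_5) = 0x619CDE
s_7 = Round(s_6, k_6) = 0xEFEBDD

0xEFEBDD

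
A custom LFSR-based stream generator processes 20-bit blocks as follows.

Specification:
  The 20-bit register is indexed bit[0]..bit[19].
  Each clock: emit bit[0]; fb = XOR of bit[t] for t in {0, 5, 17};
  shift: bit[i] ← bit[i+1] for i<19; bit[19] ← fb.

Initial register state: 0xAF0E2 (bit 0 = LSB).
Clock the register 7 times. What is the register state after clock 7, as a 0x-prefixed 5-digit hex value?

reg_0 = 0xAF0E2
clock 1: out=0, reg = 0x57871
clock 2: out=1, reg = 0x2BC38
clock 3: out=0, reg = 0x15E1C
clock 4: out=0, reg = 0x0AF0E
clock 5: out=0, reg = 0x05787
clock 6: out=1, reg = 0x82BC3
clock 7: out=1, reg = 0xC15E1

0xC15E1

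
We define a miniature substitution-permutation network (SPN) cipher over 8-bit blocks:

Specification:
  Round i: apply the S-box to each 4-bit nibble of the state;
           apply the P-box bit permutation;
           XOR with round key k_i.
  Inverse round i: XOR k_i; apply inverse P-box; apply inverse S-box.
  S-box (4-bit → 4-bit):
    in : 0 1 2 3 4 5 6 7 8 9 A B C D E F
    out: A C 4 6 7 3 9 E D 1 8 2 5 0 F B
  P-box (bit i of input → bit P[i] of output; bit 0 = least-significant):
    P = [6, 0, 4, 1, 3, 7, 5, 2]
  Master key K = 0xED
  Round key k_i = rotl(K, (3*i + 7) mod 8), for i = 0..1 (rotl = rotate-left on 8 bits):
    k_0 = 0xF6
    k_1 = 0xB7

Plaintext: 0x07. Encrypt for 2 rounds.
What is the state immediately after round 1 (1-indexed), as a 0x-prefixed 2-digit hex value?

s_0 = plaintext = 0x07
s_1 = Round(s_0, k_0) = 0x61
s_2 = Round(s_1, k_1) = 0xA9

0x61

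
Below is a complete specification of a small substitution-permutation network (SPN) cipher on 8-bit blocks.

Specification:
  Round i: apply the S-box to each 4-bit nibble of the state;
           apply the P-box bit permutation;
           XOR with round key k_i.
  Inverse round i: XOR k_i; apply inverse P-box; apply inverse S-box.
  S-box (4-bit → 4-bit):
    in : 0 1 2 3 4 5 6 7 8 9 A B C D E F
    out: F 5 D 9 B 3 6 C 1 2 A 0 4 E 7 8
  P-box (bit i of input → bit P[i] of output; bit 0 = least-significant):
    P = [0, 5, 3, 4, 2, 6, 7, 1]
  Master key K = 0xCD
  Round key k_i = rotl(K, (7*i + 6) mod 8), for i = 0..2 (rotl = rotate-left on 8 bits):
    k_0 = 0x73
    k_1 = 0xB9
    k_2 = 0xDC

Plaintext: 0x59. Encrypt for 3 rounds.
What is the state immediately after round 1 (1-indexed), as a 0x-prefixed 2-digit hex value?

0x17

s_0 = plaintext = 0x59
s_1 = Round(s_0, k_0) = 0x17
s_2 = Round(s_1, k_1) = 0x25
s_3 = Round(s_2, k_2) = 0x7B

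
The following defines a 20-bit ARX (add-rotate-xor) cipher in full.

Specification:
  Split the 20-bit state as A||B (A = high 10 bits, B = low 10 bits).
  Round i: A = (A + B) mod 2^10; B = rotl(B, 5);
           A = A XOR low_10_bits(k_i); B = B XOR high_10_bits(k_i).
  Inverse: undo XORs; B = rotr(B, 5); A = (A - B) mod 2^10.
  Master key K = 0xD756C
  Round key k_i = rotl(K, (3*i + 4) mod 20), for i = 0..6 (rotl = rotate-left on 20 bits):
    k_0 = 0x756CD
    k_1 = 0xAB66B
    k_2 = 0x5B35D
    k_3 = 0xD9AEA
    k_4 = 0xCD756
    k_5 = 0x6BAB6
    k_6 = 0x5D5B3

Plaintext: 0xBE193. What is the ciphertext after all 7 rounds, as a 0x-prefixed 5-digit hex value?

0x27C36

s_0 = plaintext = 0xBE193
s_1 = Round(s_0, k_0) = 0x91BB9
s_2 = Round(s_1, k_1) = 0xE5190
s_3 = Round(s_2, k_2) = 0x9E760
s_4 = Round(s_3, k_3) = 0xCCF7D
s_5 = Round(s_4, k_4) = 0x7988E
s_6 = Round(s_5, k_5) = 0x3086A
s_7 = Round(s_6, k_6) = 0x27C36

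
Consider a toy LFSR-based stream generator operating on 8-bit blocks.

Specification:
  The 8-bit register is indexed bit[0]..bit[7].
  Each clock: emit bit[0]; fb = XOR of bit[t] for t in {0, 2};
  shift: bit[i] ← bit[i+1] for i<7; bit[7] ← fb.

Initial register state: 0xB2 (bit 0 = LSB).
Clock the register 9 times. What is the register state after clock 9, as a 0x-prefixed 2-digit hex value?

reg_0 = 0xB2
clock 1: out=0, reg = 0x59
clock 2: out=1, reg = 0xAC
clock 3: out=0, reg = 0xD6
clock 4: out=0, reg = 0xEB
clock 5: out=1, reg = 0xF5
clock 6: out=1, reg = 0x7A
clock 7: out=0, reg = 0x3D
clock 8: out=1, reg = 0x1E
clock 9: out=0, reg = 0x8F

0x8F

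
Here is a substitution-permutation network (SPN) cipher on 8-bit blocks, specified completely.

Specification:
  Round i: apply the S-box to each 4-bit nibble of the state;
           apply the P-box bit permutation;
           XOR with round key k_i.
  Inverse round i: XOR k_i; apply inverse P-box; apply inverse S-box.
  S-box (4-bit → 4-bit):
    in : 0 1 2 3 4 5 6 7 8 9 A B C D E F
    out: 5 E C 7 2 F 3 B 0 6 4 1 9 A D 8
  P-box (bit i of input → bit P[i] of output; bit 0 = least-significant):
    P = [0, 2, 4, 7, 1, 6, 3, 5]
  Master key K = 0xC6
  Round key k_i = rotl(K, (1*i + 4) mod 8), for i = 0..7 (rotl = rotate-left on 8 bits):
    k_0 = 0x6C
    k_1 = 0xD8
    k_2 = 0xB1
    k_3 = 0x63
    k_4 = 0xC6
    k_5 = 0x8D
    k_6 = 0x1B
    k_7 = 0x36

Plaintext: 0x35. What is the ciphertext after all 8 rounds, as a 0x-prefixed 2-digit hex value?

0xC7

s_0 = plaintext = 0x35
s_1 = Round(s_0, k_0) = 0xB3
s_2 = Round(s_1, k_1) = 0xCF
s_3 = Round(s_2, k_2) = 0x13
s_4 = Round(s_3, k_3) = 0x1E
s_5 = Round(s_4, k_4) = 0x3F
s_6 = Round(s_5, k_5) = 0x47
s_7 = Round(s_6, k_6) = 0xDE
s_8 = Round(s_7, k_7) = 0xC7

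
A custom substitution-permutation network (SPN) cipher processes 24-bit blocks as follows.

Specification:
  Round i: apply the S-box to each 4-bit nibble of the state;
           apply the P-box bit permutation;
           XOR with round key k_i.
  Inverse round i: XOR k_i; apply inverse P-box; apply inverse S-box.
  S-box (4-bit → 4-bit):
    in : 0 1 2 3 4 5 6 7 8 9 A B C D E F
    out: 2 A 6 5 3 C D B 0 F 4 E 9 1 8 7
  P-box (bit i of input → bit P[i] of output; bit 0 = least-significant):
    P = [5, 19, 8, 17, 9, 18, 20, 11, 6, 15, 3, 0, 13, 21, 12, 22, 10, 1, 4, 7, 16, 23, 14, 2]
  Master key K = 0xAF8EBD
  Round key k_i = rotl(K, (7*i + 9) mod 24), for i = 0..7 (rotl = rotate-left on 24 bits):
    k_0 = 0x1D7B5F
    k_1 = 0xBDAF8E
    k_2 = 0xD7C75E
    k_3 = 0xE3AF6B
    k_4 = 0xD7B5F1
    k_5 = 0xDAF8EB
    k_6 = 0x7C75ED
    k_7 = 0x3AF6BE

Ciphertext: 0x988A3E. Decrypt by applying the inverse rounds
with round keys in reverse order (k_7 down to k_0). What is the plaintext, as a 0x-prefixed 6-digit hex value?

s_0 = ciphertext = 0x988A3E
s_1 = InvRound(s_0, k_7) = 0x2CF8EE
s_2 = InvRound(s_1, k_6) = 0x84E15A
s_3 = InvRound(s_2, k_5) = 0x855EB9
s_4 = InvRound(s_3, k_4) = 0xA8CF65
s_5 = InvRound(s_4, k_3) = 0x60CA81
s_6 = InvRound(s_5, k_2) = 0x7906B5
s_7 = InvRound(s_6, k_1) = 0x02CB13
s_8 = InvRound(s_7, k_0) = 0xC83F21

0xC83F21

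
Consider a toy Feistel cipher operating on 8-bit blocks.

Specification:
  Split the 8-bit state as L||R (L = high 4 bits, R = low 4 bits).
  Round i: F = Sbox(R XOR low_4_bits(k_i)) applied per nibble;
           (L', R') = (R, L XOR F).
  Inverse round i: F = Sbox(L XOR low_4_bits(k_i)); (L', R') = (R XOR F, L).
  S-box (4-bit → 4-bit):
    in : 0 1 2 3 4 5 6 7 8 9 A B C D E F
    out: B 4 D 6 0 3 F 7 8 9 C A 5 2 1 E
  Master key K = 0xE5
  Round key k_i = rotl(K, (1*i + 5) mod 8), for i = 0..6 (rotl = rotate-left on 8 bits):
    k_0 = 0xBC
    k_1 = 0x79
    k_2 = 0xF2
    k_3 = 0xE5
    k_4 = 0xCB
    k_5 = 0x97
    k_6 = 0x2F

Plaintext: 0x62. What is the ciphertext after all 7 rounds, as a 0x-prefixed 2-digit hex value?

s_0 = plaintext = 0x62
s_1 = Round(s_0, k_0) = 0x27
s_2 = Round(s_1, k_1) = 0x73
s_3 = Round(s_2, k_2) = 0x33
s_4 = Round(s_3, k_3) = 0x3C
s_5 = Round(s_4, k_4) = 0xC4
s_6 = Round(s_5, k_5) = 0x4A
s_7 = Round(s_6, k_6) = 0xA7

0xA7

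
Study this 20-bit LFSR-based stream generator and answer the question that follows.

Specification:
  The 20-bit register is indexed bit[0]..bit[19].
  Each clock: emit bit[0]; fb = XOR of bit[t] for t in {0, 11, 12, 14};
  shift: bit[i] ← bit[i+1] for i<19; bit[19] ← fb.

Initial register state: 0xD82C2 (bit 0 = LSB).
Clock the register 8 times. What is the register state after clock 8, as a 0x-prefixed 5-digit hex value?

0x9CD82

reg_0 = 0xD82C2
clock 1: out=0, reg = 0x6C161
clock 2: out=1, reg = 0x360B0
clock 3: out=0, reg = 0x9B058
clock 4: out=0, reg = 0xCD82C
clock 5: out=0, reg = 0xE6C16
clock 6: out=0, reg = 0x7360B
clock 7: out=1, reg = 0x39B05
clock 8: out=1, reg = 0x9CD82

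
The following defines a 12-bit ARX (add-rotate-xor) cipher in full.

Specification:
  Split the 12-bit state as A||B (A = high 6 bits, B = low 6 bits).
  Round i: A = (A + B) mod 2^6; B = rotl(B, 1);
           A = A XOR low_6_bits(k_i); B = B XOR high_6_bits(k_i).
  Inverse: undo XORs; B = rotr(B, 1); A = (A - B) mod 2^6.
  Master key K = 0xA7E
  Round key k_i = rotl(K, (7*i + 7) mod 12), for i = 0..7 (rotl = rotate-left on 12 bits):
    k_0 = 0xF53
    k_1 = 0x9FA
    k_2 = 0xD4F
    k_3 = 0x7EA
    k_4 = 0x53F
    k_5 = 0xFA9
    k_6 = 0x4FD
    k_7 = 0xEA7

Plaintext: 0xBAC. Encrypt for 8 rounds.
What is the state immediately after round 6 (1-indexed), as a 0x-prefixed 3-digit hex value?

s_0 = plaintext = 0xBAC
s_1 = Round(s_0, k_0) = 0x264
s_2 = Round(s_1, k_1) = 0x5EE
s_3 = Round(s_2, k_2) = 0x2A8
s_4 = Round(s_3, k_3) = 0x60E
s_5 = Round(s_4, k_4) = 0x648
s_6 = Round(s_5, k_5) = 0x22E
s_7 = Round(s_6, k_6) = 0x2CE
s_8 = Round(s_7, k_7) = 0xFA6

0x22E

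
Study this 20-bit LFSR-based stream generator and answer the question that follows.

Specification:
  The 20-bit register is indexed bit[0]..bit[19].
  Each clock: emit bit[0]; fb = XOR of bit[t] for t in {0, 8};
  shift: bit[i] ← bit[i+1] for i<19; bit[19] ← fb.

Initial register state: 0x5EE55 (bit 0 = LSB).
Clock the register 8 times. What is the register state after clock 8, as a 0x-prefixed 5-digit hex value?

0xBB5EE

reg_0 = 0x5EE55
clock 1: out=1, reg = 0xAF72A
clock 2: out=0, reg = 0xD7B95
clock 3: out=1, reg = 0x6BDCA
clock 4: out=0, reg = 0xB5EE5
clock 5: out=1, reg = 0xDAF72
clock 6: out=0, reg = 0xED7B9
clock 7: out=1, reg = 0x76BDC
clock 8: out=0, reg = 0xBB5EE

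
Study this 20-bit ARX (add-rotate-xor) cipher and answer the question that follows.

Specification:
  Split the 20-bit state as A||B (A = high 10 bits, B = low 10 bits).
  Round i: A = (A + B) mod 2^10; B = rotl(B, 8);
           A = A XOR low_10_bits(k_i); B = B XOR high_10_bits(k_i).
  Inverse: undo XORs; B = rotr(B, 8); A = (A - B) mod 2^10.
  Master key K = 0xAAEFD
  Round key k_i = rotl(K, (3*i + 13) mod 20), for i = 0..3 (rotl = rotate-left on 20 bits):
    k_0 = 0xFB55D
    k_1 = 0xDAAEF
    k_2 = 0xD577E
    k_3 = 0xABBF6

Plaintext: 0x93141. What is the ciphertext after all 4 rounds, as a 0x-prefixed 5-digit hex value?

0xF2E17

s_0 = plaintext = 0x93141
s_1 = Round(s_0, k_0) = 0xB42BD
s_2 = Round(s_1, k_1) = 0xD8AC5
s_3 = Round(s_2, k_2) = 0x566E4
s_4 = Round(s_3, k_3) = 0xF2E17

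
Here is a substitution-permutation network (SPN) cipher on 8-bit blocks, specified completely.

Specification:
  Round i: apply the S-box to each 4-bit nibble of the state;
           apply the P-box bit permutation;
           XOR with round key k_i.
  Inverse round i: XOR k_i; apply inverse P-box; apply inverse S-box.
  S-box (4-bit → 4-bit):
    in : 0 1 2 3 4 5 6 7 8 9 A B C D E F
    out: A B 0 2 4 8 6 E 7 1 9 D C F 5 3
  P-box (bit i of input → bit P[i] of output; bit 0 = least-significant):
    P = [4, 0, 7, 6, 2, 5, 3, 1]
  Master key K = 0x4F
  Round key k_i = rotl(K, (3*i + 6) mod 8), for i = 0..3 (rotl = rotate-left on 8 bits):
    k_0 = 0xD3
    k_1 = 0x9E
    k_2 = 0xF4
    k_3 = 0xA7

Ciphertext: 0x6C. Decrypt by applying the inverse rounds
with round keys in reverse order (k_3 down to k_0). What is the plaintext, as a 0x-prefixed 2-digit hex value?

s_0 = ciphertext = 0x6C
s_1 = InvRound(s_0, k_3) = 0xC7
s_2 = InvRound(s_1, k_2) = 0x0F
s_3 = InvRound(s_2, k_1) = 0x28
s_4 = InvRound(s_3, k_0) = 0x7D

0x7D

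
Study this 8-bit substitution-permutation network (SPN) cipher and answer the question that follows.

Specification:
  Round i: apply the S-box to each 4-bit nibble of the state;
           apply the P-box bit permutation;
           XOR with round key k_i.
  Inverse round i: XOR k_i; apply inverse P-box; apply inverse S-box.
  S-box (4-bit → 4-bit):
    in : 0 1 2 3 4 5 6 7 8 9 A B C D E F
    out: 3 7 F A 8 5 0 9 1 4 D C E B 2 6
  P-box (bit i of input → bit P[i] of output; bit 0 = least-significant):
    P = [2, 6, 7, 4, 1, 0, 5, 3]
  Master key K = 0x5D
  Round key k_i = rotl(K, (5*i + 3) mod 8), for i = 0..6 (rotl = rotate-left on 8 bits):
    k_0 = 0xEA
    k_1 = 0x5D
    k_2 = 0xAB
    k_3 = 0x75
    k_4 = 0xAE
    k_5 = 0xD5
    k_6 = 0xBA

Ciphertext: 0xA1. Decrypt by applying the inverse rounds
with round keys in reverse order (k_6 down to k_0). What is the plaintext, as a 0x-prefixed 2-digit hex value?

0x19

s_0 = ciphertext = 0xA1
s_1 = InvRound(s_0, k_6) = 0xD4
s_2 = InvRound(s_1, k_5) = 0xE6
s_3 = InvRound(s_2, k_4) = 0x4E
s_4 = InvRound(s_3, k_3) = 0x24
s_5 = InvRound(s_4, k_2) = 0xD5
s_6 = InvRound(s_5, k_1) = 0x49
s_7 = InvRound(s_6, k_0) = 0x19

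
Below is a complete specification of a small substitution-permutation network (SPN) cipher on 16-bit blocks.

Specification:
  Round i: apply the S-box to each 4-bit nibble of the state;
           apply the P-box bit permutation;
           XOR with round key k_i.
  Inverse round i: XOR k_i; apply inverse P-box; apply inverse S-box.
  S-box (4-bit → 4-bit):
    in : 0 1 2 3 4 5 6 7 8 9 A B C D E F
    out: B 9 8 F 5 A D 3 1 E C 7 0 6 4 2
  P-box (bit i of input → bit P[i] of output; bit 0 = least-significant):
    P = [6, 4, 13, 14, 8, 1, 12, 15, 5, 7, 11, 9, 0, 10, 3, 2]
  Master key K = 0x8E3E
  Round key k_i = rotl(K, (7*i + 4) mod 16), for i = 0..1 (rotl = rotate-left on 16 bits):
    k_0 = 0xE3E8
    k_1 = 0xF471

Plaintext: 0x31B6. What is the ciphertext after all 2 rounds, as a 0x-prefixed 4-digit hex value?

s_0 = plaintext = 0x31B6
s_1 = Round(s_0, k_0) = 0x9487
s_2 = Round(s_1, k_1) = 0xF90D

0xF90D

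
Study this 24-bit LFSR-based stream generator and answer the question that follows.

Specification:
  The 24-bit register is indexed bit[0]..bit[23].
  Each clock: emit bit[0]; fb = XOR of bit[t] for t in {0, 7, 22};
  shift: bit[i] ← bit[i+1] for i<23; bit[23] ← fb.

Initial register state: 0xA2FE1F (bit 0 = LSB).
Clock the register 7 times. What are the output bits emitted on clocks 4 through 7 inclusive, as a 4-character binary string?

reg_0 = 0xA2FE1F
clock 1: out=1, reg = 0xD17F0F
clock 2: out=1, reg = 0x68BF87
clock 3: out=1, reg = 0xB45FC3
clock 4: out=1, reg = 0x5A2FE1
clock 5: out=1, reg = 0xAD17F0
clock 6: out=0, reg = 0xD68BF8
clock 7: out=0, reg = 0x6B45FC

1100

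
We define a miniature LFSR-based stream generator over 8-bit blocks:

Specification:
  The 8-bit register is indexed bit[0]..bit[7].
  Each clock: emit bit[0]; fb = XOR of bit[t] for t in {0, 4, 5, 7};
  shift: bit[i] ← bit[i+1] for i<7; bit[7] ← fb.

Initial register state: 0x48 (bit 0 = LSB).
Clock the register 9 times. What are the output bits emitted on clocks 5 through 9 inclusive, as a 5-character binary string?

00100

reg_0 = 0x48
clock 1: out=0, reg = 0x24
clock 2: out=0, reg = 0x92
clock 3: out=0, reg = 0x49
clock 4: out=1, reg = 0xA4
clock 5: out=0, reg = 0x52
clock 6: out=0, reg = 0xA9
clock 7: out=1, reg = 0xD4
clock 8: out=0, reg = 0x6A
clock 9: out=0, reg = 0xB5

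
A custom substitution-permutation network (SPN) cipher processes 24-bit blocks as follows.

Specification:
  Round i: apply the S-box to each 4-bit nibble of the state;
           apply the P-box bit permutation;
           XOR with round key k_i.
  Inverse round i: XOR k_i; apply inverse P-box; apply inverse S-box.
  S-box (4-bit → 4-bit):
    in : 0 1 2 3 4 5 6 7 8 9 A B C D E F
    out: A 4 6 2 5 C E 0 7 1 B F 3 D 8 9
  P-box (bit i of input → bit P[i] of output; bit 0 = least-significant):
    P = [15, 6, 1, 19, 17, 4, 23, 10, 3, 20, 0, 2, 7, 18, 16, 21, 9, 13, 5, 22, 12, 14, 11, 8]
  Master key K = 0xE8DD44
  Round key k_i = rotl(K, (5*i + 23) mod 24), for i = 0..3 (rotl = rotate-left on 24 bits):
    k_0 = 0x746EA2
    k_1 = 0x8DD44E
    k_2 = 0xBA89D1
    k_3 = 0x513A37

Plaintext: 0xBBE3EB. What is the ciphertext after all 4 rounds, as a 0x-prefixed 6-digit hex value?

s_0 = plaintext = 0xBBE3EB
s_1 = Round(s_0, k_0) = 0x0C91C0
s_2 = Round(s_1, k_1) = 0x87B79F
s_3 = Round(s_2, k_2) = 0x955151
s_4 = Round(s_3, k_3) = 0xB02E14

0xB02E14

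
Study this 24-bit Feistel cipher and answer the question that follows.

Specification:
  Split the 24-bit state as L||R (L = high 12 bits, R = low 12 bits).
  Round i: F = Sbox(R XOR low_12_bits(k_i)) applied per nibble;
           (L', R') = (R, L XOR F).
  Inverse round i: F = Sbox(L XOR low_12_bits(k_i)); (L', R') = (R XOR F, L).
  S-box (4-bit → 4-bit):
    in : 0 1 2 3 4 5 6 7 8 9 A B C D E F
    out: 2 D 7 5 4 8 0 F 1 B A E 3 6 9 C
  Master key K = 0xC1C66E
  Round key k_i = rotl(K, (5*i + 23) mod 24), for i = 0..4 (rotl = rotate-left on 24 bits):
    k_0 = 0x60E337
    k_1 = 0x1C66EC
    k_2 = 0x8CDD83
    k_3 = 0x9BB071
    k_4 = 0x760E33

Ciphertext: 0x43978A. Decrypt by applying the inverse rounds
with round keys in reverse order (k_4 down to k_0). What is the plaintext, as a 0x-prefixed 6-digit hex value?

0x81FD21

s_0 = ciphertext = 0x43978A
s_1 = InvRound(s_0, k_4) = 0xDA0439
s_2 = InvRound(s_1, k_3) = 0x254DA0
s_3 = InvRound(s_2, k_2) = 0x1CF254
s_4 = InvRound(s_3, k_1) = 0xD211CF
s_5 = InvRound(s_4, k_0) = 0x81FD21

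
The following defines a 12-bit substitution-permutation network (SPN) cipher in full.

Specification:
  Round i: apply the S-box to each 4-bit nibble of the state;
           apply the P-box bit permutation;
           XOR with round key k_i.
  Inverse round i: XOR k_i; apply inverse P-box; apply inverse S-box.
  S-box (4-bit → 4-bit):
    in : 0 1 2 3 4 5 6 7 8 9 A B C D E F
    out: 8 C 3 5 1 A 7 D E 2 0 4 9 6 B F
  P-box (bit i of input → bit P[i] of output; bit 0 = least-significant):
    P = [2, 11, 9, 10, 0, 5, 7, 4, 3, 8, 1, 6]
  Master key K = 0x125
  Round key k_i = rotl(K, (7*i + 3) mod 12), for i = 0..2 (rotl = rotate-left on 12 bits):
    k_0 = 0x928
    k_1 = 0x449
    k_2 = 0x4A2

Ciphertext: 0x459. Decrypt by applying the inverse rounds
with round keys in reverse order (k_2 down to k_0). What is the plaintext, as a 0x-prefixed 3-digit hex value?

0x170

s_0 = ciphertext = 0x459
s_1 = InvRound(s_0, k_2) = 0x7FA
s_2 = InvRound(s_1, k_1) = 0xDFB
s_3 = InvRound(s_2, k_0) = 0x170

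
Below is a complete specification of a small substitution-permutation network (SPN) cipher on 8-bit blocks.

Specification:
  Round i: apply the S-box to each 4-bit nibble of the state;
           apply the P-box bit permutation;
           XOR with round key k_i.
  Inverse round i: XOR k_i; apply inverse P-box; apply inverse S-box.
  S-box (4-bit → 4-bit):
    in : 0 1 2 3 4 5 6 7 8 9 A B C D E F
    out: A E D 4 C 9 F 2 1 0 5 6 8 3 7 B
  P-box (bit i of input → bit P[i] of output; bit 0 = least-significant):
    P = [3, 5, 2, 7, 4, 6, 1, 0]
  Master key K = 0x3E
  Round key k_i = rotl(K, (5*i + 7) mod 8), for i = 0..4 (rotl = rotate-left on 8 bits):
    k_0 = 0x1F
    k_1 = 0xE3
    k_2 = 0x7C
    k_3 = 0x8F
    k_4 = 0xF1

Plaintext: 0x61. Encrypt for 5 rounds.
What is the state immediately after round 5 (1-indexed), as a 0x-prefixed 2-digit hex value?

0x47

s_0 = plaintext = 0x61
s_1 = Round(s_0, k_0) = 0xE8
s_2 = Round(s_1, k_1) = 0xB9
s_3 = Round(s_2, k_2) = 0x3E
s_4 = Round(s_3, k_3) = 0xA1
s_5 = Round(s_4, k_4) = 0x47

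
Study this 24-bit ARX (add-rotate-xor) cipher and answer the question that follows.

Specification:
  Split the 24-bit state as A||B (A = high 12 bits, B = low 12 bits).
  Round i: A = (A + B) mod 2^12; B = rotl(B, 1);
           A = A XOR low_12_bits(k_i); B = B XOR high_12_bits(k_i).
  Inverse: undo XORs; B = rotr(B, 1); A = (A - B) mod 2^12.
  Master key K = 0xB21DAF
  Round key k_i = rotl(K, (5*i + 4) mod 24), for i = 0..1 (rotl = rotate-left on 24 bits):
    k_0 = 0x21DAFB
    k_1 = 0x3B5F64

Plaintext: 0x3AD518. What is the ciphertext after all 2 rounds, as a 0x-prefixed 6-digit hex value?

s_0 = plaintext = 0x3AD518
s_1 = Round(s_0, k_0) = 0x23E82D
s_2 = Round(s_1, k_1) = 0x50F3EE

0x50F3EE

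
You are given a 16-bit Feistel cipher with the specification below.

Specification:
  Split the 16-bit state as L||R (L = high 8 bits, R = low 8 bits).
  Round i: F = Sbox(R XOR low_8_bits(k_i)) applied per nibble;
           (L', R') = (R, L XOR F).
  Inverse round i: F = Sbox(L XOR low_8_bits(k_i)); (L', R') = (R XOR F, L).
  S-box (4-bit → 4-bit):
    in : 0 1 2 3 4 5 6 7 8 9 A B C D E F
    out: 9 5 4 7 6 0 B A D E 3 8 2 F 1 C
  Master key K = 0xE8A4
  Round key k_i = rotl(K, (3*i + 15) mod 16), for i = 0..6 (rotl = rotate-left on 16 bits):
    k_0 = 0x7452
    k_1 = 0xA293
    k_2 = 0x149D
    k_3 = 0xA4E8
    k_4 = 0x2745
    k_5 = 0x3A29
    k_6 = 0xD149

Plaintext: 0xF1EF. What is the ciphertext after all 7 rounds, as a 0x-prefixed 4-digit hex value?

s_0 = plaintext = 0xF1EF
s_1 = Round(s_0, k_0) = 0xEF7E
s_2 = Round(s_1, k_1) = 0x7EF0
s_3 = Round(s_2, k_2) = 0xF0C1
s_4 = Round(s_3, k_3) = 0xC1BE
s_5 = Round(s_4, k_4) = 0xBE09
s_6 = Round(s_5, k_5) = 0x09F7
s_7 = Round(s_6, k_6) = 0xF788

0xF788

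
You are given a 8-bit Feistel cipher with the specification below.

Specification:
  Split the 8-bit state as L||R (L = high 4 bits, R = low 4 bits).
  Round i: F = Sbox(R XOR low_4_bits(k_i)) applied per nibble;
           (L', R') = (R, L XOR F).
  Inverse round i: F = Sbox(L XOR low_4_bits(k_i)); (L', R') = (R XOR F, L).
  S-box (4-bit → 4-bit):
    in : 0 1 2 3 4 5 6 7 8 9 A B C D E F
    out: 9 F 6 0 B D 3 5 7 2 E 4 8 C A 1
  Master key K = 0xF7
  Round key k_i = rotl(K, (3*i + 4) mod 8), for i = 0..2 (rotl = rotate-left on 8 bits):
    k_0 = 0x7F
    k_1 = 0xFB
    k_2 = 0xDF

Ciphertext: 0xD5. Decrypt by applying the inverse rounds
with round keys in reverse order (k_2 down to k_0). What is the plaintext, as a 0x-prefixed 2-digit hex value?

s_0 = ciphertext = 0xD5
s_1 = InvRound(s_0, k_2) = 0x3D
s_2 = InvRound(s_1, k_1) = 0xA3
s_3 = InvRound(s_2, k_0) = 0xEA

0xEA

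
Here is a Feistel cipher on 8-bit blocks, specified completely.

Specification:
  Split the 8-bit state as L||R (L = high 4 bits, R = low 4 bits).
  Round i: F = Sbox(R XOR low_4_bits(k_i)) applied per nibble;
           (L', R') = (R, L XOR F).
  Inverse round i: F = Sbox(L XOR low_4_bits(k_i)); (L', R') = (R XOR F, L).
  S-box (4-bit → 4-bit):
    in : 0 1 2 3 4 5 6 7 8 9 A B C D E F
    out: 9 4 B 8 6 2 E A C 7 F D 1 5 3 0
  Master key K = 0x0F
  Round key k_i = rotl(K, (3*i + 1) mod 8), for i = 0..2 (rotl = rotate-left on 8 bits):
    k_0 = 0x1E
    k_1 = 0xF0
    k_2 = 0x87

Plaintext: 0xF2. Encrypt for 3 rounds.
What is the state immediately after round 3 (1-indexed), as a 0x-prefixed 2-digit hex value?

0x10

s_0 = plaintext = 0xF2
s_1 = Round(s_0, k_0) = 0x2E
s_2 = Round(s_1, k_1) = 0xE1
s_3 = Round(s_2, k_2) = 0x10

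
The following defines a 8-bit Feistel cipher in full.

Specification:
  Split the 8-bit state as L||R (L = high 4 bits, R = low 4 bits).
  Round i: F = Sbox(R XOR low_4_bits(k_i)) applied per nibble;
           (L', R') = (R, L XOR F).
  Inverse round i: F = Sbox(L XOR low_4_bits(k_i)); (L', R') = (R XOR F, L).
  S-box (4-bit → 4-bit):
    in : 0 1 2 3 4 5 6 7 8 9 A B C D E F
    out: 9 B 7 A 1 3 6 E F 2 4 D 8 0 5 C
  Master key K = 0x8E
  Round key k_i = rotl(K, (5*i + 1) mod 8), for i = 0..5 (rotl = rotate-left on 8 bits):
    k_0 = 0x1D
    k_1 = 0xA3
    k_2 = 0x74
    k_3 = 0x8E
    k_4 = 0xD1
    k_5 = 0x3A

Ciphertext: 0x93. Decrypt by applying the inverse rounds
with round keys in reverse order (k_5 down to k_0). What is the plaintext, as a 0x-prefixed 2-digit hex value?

s_0 = ciphertext = 0x93
s_1 = InvRound(s_0, k_5) = 0x99
s_2 = InvRound(s_1, k_4) = 0x69
s_3 = InvRound(s_2, k_3) = 0x66
s_4 = InvRound(s_3, k_2) = 0x16
s_5 = InvRound(s_4, k_1) = 0x11
s_6 = InvRound(s_5, k_0) = 0x91

0x91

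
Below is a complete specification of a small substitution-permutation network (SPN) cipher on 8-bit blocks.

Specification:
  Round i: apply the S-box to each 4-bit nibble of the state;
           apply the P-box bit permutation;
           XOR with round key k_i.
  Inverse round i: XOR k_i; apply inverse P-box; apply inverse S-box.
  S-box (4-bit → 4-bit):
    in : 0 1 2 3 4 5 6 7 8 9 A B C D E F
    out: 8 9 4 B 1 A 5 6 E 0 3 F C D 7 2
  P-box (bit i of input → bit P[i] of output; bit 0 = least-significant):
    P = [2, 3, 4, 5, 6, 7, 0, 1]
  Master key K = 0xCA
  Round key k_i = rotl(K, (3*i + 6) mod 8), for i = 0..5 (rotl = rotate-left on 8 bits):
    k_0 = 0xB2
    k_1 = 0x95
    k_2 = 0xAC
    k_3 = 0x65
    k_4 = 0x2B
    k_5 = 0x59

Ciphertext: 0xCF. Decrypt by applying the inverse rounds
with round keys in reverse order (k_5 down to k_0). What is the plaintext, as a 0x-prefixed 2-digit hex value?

0x06

s_0 = ciphertext = 0xCF
s_1 = InvRound(s_0, k_5) = 0x56
s_2 = InvRound(s_1, k_4) = 0x6B
s_3 = InvRound(s_2, k_3) = 0x0A
s_4 = InvRound(s_3, k_2) = 0x51
s_5 = InvRound(s_4, k_1) = 0xA4
s_6 = InvRound(s_5, k_0) = 0x06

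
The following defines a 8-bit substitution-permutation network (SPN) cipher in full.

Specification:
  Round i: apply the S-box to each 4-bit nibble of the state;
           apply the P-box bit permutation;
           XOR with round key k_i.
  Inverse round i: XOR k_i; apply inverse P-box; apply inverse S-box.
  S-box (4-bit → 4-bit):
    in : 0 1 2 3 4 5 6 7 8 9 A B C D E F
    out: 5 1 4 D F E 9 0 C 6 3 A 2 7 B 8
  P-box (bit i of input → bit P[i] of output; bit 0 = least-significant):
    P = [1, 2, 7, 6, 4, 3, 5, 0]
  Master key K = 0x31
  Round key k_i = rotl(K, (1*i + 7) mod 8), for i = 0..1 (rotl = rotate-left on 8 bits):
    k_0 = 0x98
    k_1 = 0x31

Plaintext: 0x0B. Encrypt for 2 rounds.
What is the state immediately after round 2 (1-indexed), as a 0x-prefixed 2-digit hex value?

s_0 = plaintext = 0x0B
s_1 = Round(s_0, k_0) = 0xEC
s_2 = Round(s_1, k_1) = 0x2C

0x2C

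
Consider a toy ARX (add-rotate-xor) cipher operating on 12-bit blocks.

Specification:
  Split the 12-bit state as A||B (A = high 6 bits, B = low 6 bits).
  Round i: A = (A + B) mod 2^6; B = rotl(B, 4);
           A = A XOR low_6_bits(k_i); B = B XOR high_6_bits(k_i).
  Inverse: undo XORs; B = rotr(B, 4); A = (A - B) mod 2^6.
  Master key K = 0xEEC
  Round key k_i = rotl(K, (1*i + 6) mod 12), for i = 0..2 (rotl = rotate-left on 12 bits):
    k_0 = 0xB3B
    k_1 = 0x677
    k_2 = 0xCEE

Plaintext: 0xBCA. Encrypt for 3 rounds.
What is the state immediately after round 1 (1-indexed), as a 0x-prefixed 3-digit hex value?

s_0 = plaintext = 0xBCA
s_1 = Round(s_0, k_0) = 0x08E
s_2 = Round(s_1, k_1) = 0x9FA
s_3 = Round(s_2, k_2) = 0x3DD

0x08E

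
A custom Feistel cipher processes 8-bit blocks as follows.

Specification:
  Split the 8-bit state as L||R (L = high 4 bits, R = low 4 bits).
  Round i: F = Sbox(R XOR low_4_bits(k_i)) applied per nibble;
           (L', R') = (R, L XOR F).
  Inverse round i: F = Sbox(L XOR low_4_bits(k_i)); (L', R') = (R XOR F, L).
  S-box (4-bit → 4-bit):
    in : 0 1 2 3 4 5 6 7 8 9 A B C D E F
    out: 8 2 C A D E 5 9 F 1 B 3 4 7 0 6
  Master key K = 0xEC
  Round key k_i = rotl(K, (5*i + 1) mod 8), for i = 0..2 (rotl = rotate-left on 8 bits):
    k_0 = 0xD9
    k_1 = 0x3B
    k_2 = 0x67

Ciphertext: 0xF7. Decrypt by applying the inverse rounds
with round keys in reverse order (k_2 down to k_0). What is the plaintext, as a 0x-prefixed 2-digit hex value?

0xC5

s_0 = ciphertext = 0xF7
s_1 = InvRound(s_0, k_2) = 0x8F
s_2 = InvRound(s_1, k_1) = 0x58
s_3 = InvRound(s_2, k_0) = 0xC5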